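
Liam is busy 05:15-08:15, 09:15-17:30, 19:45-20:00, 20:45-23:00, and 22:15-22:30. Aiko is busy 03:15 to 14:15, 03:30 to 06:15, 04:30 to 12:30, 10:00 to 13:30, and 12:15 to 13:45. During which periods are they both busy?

05:15–08:15, 09:15–14:15

Merge the first list: 05:15–08:15, 09:15–17:30, 19:45–20:00, 20:45–23:00.
Merge the second list: 03:15–14:15.
05:15–08:15 ∩ B → 05:15–08:15.
09:15–17:30 ∩ B → 09:15–14:15.
19:45–20:00 meets no B interval.
20:45–23:00 meets no B interval.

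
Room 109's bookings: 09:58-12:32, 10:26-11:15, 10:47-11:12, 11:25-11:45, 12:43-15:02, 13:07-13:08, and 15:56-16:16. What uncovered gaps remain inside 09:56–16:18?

09:56–09:58, 12:32–12:43, 15:02–15:56, 16:16–16:18

Covered (merged): 09:58–12:32, 12:43–15:02, 15:56–16:16.
Complement within 09:56–16:18: 09:56–09:58, 12:32–12:43, 15:02–15:56, 16:16–16:18.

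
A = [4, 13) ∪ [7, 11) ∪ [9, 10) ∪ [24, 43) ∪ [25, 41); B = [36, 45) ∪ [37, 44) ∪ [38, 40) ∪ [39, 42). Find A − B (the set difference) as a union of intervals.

[4, 13) ∪ [24, 36)

Merge the first list: [4, 13), [24, 43).
Merge the second list: [36, 45).
[4, 13): nothing removed.
[24, 43) \ B = [24, 36).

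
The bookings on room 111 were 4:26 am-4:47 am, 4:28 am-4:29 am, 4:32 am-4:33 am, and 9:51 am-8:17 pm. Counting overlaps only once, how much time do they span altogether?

Merged: 4:26 am–4:47 am, 9:51 am–8:17 pm.
Lengths: 21 min + 10 h 26 min = 10 h 47 min.

10 h 47 min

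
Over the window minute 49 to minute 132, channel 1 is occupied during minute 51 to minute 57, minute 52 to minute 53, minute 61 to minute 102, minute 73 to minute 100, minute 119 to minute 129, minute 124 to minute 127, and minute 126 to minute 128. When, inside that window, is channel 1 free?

minute 49 to minute 51, minute 57 to minute 61, minute 102 to minute 119, minute 129 to minute 132

The merged coverage is minute 51 to minute 57, minute 61 to minute 102, minute 119 to minute 129.
Uncovered inside minute 49 to minute 132: minute 49 to minute 51, minute 57 to minute 61, minute 102 to minute 119, minute 129 to minute 132.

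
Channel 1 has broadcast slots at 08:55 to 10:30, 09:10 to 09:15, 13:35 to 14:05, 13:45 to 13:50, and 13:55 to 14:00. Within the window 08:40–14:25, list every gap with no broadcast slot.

08:40-08:55, 10:30-13:35, 14:05-14:25

After merging, the occupied span is 08:55-10:30, 13:35-14:05.
Uncovered inside 08:40-14:25: 08:40-08:55, 10:30-13:35, 14:05-14:25.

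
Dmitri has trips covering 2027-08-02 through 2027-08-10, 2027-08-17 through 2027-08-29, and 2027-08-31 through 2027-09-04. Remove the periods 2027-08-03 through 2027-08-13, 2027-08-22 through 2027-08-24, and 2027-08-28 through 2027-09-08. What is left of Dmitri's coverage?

2027-08-02 through 2027-08-10 \ B = 2027-08-02 through 2027-08-02.
2027-08-17 through 2027-08-29 \ B = 2027-08-17 through 2027-08-21, 2027-08-25 through 2027-08-27.
2027-08-31 through 2027-09-04: entirely removed.

2027-08-02 through 2027-08-02, 2027-08-17 through 2027-08-21, 2027-08-25 through 2027-08-27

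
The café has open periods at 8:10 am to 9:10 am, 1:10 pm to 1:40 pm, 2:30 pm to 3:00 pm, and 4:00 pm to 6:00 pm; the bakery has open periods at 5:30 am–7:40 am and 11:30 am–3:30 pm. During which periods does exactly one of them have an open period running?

5:30 am–7:40 am, 8:10 am–9:10 am, 11:30 am–1:10 pm, 1:40 pm–2:30 pm, 3:00 pm–3:30 pm, 4:00 pm–6:00 pm

A \ B = 8:10 am–9:10 am, 4:00 pm–6:00 pm.
B \ A = 5:30 am–7:40 am, 11:30 am–1:10 pm, 1:40 pm–2:30 pm, 3:00 pm–3:30 pm.
Union of the two gives the symmetric difference.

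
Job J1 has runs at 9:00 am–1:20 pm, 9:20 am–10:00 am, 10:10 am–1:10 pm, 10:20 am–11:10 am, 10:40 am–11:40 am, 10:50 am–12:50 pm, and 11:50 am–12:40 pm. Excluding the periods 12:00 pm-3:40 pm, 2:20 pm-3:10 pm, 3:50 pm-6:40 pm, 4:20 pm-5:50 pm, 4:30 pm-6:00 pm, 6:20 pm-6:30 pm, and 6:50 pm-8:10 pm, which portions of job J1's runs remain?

Merge the first list: 9:00 am–1:20 pm.
Merge the second list: 12:00 pm–3:40 pm, 3:50 pm–6:40 pm, 6:50 pm–8:10 pm.
9:00 am–1:20 pm \ B = 9:00 am–12:00 pm.

9:00 am–12:00 pm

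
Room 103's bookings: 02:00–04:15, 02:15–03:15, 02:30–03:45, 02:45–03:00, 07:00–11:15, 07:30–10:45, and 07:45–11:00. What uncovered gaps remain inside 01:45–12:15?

After merging, the occupied span is 02:00–04:15, 07:00–11:15.
Uncovered inside 01:45–12:15: 01:45–02:00, 04:15–07:00, 11:15–12:15.

01:45–02:00, 04:15–07:00, 11:15–12:15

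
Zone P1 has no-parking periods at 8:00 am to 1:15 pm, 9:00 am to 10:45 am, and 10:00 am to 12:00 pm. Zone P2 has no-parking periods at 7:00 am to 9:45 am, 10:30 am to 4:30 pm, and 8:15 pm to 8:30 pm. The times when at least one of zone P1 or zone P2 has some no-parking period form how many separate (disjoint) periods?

Merge the first list: 8:00 am-1:15 pm.
A ∪ B = 7:00 am-4:30 pm, 8:15 pm-8:30 pm.
That is 2 disjoint pieces.

2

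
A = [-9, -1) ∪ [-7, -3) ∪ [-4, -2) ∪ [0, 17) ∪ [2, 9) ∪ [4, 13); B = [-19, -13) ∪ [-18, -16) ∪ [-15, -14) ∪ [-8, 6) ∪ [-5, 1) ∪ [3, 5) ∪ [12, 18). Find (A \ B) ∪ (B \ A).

First set merges to [-9, -1), [0, 17).
Second set merges to [-19, -13), [-8, 6), [12, 18).
Only in the first: [-9, -8), [6, 12).
Only in the second: [-19, -13), [-1, 0), [17, 18).
Together these are the periods covered by exactly one.

[-19, -13) ∪ [-9, -8) ∪ [-1, 0) ∪ [6, 12) ∪ [17, 18)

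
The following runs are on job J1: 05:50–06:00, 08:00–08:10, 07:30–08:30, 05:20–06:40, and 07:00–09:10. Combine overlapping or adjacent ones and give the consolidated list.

Sort by start: 05:20-06:40, 05:50-06:00, 07:00-09:10, 07:30-08:30, 08:00-08:10.
05:50-06:00 overlaps/touches 05:20-06:40 → extend to 05:20-06:40.
07:00-09:10 is disjoint → start new block.
07:30-08:30 overlaps/touches 07:00-09:10 → extend to 07:00-09:10.
08:00-08:10 overlaps/touches 07:00-09:10 → extend to 07:00-09:10.

05:20-06:40, 07:00-09:10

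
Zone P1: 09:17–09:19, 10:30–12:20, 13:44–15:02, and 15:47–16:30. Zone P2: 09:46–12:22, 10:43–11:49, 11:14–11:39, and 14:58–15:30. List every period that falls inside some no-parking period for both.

10:30–12:20, 14:58–15:02

Merge the second list: 09:46–12:22, 14:58–15:30.
09:17–09:19 meets no B interval.
10:30–12:20 ∩ B → 10:30–12:20.
13:44–15:02 ∩ B → 14:58–15:02.
15:47–16:30 meets no B interval.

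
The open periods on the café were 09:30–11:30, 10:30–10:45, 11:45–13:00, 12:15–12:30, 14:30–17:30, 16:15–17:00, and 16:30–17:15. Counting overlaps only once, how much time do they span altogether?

6 h 15 min

Merged: 09:30–11:30, 11:45–13:00, 14:30–17:30.
Lengths: 2 h + 1 h 15 min + 3 h = 6 h 15 min.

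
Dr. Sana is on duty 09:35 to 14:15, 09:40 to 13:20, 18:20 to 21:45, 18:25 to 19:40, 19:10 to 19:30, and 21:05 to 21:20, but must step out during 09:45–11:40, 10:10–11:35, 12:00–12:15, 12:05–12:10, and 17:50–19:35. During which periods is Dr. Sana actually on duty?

A, merged: 09:35–14:15, 18:20–21:45.
B, merged: 09:45–11:40, 12:00–12:15, 17:50–19:35.
09:35–14:15 \ B = 09:35–09:45, 11:40–12:00, 12:15–14:15.
18:20–21:45 \ B = 19:35–21:45.

09:35–09:45, 11:40–12:00, 12:15–14:15, 19:35–21:45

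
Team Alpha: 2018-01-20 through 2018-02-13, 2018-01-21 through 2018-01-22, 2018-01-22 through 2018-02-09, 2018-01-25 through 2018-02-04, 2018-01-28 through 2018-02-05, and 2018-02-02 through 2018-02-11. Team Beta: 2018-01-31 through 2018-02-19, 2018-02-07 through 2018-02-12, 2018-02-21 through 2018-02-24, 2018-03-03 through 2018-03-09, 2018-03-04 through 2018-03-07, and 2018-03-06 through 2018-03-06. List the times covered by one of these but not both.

A, merged: 2018-01-20 through 2018-02-13.
B, merged: 2018-01-31 through 2018-02-19, 2018-02-21 through 2018-02-24, 2018-03-03 through 2018-03-09.
A \ B = 2018-01-20 through 2018-01-30.
B \ A = 2018-02-14 through 2018-02-19, 2018-02-21 through 2018-02-24, 2018-03-03 through 2018-03-09.
Union of the two gives the symmetric difference.

2018-01-20 through 2018-01-30, 2018-02-14 through 2018-02-19, 2018-02-21 through 2018-02-24, 2018-03-03 through 2018-03-09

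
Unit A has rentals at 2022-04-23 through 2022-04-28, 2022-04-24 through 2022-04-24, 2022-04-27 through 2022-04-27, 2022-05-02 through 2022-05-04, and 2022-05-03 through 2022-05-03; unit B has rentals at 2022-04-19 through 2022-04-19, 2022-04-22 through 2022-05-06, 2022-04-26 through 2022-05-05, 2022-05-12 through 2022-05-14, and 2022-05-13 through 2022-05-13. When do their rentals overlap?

2022-04-23 through 2022-04-28, 2022-05-02 through 2022-05-04

A, merged: 2022-04-23 through 2022-04-28, 2022-05-02 through 2022-05-04.
B, merged: 2022-04-19 through 2022-04-19, 2022-04-22 through 2022-05-06, 2022-05-12 through 2022-05-14.
2022-04-23 through 2022-04-28 ∩ B → 2022-04-23 through 2022-04-28.
2022-05-02 through 2022-05-04 ∩ B → 2022-05-02 through 2022-05-04.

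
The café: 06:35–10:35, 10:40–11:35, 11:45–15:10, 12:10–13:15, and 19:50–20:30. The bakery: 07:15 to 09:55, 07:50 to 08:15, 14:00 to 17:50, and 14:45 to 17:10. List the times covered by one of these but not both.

Merge the first list: 06:35-10:35, 10:40-11:35, 11:45-15:10, 19:50-20:30.
Merge the second list: 07:15-09:55, 14:00-17:50.
A but not B: 06:35-07:15, 09:55-10:35, 10:40-11:35, 11:45-14:00, 19:50-20:30.
B but not A: 15:10-17:50.
Combining gives A △ B.

06:35-07:15, 09:55-10:35, 10:40-11:35, 11:45-14:00, 15:10-17:50, 19:50-20:30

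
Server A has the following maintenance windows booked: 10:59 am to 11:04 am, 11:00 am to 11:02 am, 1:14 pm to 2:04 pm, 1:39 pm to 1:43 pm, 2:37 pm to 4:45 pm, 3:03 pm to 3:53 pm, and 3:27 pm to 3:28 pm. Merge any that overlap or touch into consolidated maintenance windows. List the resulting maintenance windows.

10:59 am–11:04 am, 1:14 pm–2:04 pm, 2:37 pm–4:45 pm

11:00 am–11:02 am overlaps/touches 10:59 am–11:04 am → extend to 10:59 am–11:04 am.
1:14 pm–2:04 pm is disjoint → start new block.
1:39 pm–1:43 pm overlaps/touches 1:14 pm–2:04 pm → extend to 1:14 pm–2:04 pm.
2:37 pm–4:45 pm is disjoint → start new block.
3:03 pm–3:53 pm overlaps/touches 2:37 pm–4:45 pm → extend to 2:37 pm–4:45 pm.
3:27 pm–3:28 pm overlaps/touches 2:37 pm–4:45 pm → extend to 2:37 pm–4:45 pm.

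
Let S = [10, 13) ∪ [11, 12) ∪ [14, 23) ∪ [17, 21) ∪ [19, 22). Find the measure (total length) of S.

Merged: [10, 13), [14, 23).
Lengths: 3 + 9 = 12.

12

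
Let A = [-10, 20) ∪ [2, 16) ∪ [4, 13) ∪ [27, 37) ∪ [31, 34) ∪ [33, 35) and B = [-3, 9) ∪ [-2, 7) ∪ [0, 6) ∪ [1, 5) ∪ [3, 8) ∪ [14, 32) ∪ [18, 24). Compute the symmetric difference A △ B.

A, merged: [-10, 20), [27, 37).
B, merged: [-3, 9), [14, 32).
Only in the first: [-10, -3), [9, 14), [32, 37).
Only in the second: [20, 27).
Together these are the periods covered by exactly one.

[-10, -3) ∪ [9, 14) ∪ [20, 27) ∪ [32, 37)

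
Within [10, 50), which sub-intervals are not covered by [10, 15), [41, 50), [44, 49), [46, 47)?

After merging, the occupied span is [10, 15), [41, 50).
Uncovered inside [10, 50): [15, 41).

[15, 41)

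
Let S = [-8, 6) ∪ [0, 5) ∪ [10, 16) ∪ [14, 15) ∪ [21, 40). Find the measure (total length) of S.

39

Merged: [-8, 6), [10, 16), [21, 40).
Lengths: 14 + 6 + 19 = 39.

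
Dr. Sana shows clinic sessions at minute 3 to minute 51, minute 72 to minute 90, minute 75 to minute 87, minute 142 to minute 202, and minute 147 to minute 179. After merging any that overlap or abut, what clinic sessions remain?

minute 3 to minute 51, minute 72 to minute 90, minute 142 to minute 202

minute 72 to minute 90 is disjoint → start new block.
minute 75 to minute 87 overlaps/touches minute 72 to minute 90 → extend to minute 72 to minute 90.
minute 142 to minute 202 is disjoint → start new block.
minute 147 to minute 179 overlaps/touches minute 142 to minute 202 → extend to minute 142 to minute 202.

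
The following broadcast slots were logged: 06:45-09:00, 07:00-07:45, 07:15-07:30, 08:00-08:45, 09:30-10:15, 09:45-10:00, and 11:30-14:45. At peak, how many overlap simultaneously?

3

Walk the sorted start/end points keeping a running depth.
The depth first hits 3 at 07:15.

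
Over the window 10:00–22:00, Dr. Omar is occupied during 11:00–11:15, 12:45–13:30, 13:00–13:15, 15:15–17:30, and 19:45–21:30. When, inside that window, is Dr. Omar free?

10:00–11:00, 11:15–12:45, 13:30–15:15, 17:30–19:45, 21:30–22:00

The merged coverage is 11:00–11:15, 12:45–13:30, 15:15–17:30, 19:45–21:30.
Gaps within 10:00–22:00: 10:00–11:00, 11:15–12:45, 13:30–15:15, 17:30–19:45, 21:30–22:00.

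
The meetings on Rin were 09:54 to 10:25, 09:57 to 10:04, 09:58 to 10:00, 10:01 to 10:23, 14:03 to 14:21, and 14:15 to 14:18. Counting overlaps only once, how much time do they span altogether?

49 min

Merged: 09:54–10:25, 14:03–14:21.
Lengths: 31 min + 18 min = 49 min.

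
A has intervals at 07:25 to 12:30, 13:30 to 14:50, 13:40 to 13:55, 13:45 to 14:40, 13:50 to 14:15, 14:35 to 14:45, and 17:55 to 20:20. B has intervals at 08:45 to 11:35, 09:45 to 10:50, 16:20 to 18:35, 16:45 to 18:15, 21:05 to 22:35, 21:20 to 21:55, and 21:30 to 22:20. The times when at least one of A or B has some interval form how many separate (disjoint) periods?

4

A, merged: 07:25–12:30, 13:30–14:50, 17:55–20:20.
B, merged: 08:45–11:35, 16:20–18:35, 21:05–22:35.
A ∪ B = 07:25–12:30, 13:30–14:50, 16:20–20:20, 21:05–22:35.
That is 4 disjoint pieces.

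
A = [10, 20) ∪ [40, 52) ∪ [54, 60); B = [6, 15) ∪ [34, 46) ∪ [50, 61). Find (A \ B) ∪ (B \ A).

[6, 10) ∪ [15, 20) ∪ [34, 40) ∪ [46, 50) ∪ [52, 54) ∪ [60, 61)

A but not B: [15, 20), [46, 50).
B but not A: [6, 10), [34, 40), [52, 54), [60, 61).
Combining gives A △ B.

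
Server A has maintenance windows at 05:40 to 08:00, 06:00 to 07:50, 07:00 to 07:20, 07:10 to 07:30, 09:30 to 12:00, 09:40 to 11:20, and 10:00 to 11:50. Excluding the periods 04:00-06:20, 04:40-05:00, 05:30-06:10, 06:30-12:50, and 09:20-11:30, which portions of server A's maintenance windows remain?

Merge the first list: 05:40–08:00, 09:30–12:00.
Merge the second list: 04:00–06:20, 06:30–12:50.
05:40–08:00 with B removed leaves 06:20–06:30.
09:30–12:00 lies entirely inside B → drops out.

06:20–06:30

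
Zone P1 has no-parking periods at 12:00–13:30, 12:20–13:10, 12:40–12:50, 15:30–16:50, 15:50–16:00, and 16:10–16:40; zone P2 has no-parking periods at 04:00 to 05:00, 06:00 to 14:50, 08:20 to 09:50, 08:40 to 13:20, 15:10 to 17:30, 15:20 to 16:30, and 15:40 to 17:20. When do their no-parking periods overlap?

12:00–13:30, 15:30–16:50

A, merged: 12:00–13:30, 15:30–16:50.
B, merged: 04:00–05:00, 06:00–14:50, 15:10–17:30.
12:00–13:30 ∩ B → 12:00–13:30.
15:30–16:50 ∩ B → 15:30–16:50.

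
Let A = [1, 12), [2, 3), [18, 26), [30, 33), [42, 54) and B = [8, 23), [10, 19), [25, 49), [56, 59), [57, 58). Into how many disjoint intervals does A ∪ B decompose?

A, merged: [1, 12), [18, 26), [30, 33), [42, 54).
B, merged: [8, 23), [25, 49), [56, 59).
A ∪ B = [1, 54), [56, 59).
That is 2 disjoint pieces.

2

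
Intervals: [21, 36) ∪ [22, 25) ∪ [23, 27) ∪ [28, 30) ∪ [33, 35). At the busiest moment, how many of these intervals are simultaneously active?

3

At 23, 3 of the intervals are simultaneously active.
No point has more.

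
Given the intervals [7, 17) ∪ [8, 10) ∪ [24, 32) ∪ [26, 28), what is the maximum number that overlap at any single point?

Sweep endpoints in order; track running count of active intervals.
Peak of 2 reached at 8.

2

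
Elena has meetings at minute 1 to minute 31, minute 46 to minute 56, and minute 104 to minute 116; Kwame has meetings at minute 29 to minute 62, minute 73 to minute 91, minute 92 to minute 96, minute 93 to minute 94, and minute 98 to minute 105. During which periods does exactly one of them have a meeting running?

minute 1 to minute 29, minute 31 to minute 46, minute 56 to minute 62, minute 73 to minute 91, minute 92 to minute 96, minute 98 to minute 104, minute 105 to minute 116

Second set merges to minute 29 to minute 62, minute 73 to minute 91, minute 92 to minute 96, minute 98 to minute 105.
Only in the first: minute 1 to minute 29, minute 105 to minute 116.
Only in the second: minute 31 to minute 46, minute 56 to minute 62, minute 73 to minute 91, minute 92 to minute 96, minute 98 to minute 104.
Together these are the periods covered by exactly one.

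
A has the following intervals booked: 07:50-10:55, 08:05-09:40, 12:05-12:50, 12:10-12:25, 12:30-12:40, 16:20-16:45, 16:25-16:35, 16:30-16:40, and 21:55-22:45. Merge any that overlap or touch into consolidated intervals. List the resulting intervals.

07:50-10:55, 12:05-12:50, 16:20-16:45, 21:55-22:45

08:05-09:40 overlaps/touches 07:50-10:55 → extend to 07:50-10:55.
12:05-12:50 is disjoint → start new block.
12:10-12:25 overlaps/touches 12:05-12:50 → extend to 12:05-12:50.
12:30-12:40 overlaps/touches 12:05-12:50 → extend to 12:05-12:50.
16:20-16:45 is disjoint → start new block.
16:25-16:35 overlaps/touches 16:20-16:45 → extend to 16:20-16:45.
16:30-16:40 overlaps/touches 16:20-16:45 → extend to 16:20-16:45.
21:55-22:45 is disjoint → start new block.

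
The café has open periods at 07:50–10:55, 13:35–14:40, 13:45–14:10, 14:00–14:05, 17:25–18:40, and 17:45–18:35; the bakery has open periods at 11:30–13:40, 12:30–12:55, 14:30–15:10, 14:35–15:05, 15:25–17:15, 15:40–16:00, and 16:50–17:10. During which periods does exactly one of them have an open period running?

07:50–10:55, 11:30–13:35, 13:40–14:30, 14:40–15:10, 15:25–17:15, 17:25–18:40

First set merges to 07:50–10:55, 13:35–14:40, 17:25–18:40.
Second set merges to 11:30–13:40, 14:30–15:10, 15:25–17:15.
A but not B: 07:50–10:55, 13:40–14:30, 17:25–18:40.
B but not A: 11:30–13:35, 14:40–15:10, 15:25–17:15.
Combining gives A △ B.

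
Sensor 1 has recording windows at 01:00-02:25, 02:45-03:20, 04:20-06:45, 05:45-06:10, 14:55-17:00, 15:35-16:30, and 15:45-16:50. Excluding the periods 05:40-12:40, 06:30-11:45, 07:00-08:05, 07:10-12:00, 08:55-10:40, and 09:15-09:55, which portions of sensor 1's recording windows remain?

01:00-02:25, 02:45-03:20, 04:20-05:40, 14:55-17:00

Merge the first list: 01:00-02:25, 02:45-03:20, 04:20-06:45, 14:55-17:00.
Merge the second list: 05:40-12:40.
01:00-02:25: nothing removed.
02:45-03:20: nothing removed.
04:20-06:45 \ B = 04:20-05:40.
14:55-17:00: nothing removed.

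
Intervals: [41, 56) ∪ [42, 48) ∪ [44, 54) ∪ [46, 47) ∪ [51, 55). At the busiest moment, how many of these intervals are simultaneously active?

4

Sweep endpoints in order; track running count of active intervals.
Peak of 4 reached at 46.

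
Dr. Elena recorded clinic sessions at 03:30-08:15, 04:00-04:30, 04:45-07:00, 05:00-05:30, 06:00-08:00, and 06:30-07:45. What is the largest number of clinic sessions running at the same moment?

At 06:30, 4 of the intervals are simultaneously active.
No point has more.

4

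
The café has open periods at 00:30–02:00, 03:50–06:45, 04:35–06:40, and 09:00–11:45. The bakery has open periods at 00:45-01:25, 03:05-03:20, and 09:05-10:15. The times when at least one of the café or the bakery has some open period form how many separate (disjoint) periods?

4

A, merged: 00:30-02:00, 03:50-06:45, 09:00-11:45.
A ∪ B = 00:30-02:00, 03:05-03:20, 03:50-06:45, 09:00-11:45.
That is 4 disjoint pieces.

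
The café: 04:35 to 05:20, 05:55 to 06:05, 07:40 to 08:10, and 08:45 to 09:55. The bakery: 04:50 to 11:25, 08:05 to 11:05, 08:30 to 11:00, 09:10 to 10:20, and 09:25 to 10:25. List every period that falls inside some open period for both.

Second set merges to 04:50-11:25.
04:35-05:20 overlaps B on 04:50-05:20.
05:55-06:05 overlaps B on 05:55-06:05.
07:40-08:10 overlaps B on 07:40-08:10.
08:45-09:55 overlaps B on 08:45-09:55.

04:50-05:20, 05:55-06:05, 07:40-08:10, 08:45-09:55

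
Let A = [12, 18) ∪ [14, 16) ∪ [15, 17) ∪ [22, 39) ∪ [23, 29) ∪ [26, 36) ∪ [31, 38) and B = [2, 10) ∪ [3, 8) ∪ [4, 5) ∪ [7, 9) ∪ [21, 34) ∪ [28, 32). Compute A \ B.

Merge the first list: [12, 18), [22, 39).
Merge the second list: [2, 10), [21, 34).
[12, 18): nothing removed.
[22, 39) \ B = [34, 39).

[12, 18) ∪ [34, 39)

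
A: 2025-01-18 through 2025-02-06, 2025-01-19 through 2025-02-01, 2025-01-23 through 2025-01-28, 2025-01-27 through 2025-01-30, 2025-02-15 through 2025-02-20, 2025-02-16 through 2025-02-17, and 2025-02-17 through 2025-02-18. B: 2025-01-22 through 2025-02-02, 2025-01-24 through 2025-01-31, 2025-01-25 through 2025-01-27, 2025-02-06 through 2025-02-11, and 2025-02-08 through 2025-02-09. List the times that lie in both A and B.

2025-01-22 through 2025-02-02, 2025-02-06 through 2025-02-06

First set merges to 2025-01-18 through 2025-02-06, 2025-02-15 through 2025-02-20.
Second set merges to 2025-01-22 through 2025-02-02, 2025-02-06 through 2025-02-11.
2025-01-18 through 2025-02-06 ∩ B → 2025-01-22 through 2025-02-02, 2025-02-06 through 2025-02-06.
2025-02-15 through 2025-02-20 meets no B interval.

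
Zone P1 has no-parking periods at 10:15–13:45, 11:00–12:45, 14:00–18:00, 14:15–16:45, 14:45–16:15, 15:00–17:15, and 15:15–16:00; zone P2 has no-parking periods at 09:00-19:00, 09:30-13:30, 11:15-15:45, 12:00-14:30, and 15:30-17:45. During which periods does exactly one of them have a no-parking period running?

09:00–10:15, 13:45–14:00, 18:00–19:00

A, merged: 10:15–13:45, 14:00–18:00.
B, merged: 09:00–19:00.
A but not B: none.
B but not A: 09:00–10:15, 13:45–14:00, 18:00–19:00.
Combining gives A △ B.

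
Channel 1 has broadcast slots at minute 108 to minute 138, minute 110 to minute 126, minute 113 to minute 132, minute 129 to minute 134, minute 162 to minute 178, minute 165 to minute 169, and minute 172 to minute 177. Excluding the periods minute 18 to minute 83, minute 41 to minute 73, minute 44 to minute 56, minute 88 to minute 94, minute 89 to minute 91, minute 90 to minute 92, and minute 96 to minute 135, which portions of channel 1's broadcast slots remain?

minute 135 to minute 138, minute 162 to minute 178

First set merges to minute 108 to minute 138, minute 162 to minute 178.
Second set merges to minute 18 to minute 83, minute 88 to minute 94, minute 96 to minute 135.
minute 108 to minute 138 with B removed leaves minute 135 to minute 138.
minute 162 to minute 178 is untouched.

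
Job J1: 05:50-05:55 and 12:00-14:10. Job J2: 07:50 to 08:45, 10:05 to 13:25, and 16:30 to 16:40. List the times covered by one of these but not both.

05:50–05:55, 07:50–08:45, 10:05–12:00, 13:25–14:10, 16:30–16:40

A but not B: 05:50–05:55, 13:25–14:10.
B but not A: 07:50–08:45, 10:05–12:00, 16:30–16:40.
Combining gives A △ B.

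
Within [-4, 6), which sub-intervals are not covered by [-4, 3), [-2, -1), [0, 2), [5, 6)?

After merging, the occupied span is [-4, 3), [5, 6).
Gaps within [-4, 6): [3, 5).

[3, 5)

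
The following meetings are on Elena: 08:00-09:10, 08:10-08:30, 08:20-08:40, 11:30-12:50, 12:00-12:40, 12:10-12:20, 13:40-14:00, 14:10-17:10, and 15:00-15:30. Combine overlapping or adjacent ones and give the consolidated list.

08:10-08:30 overlaps/touches 08:00-09:10 → extend to 08:00-09:10.
08:20-08:40 overlaps/touches 08:00-09:10 → extend to 08:00-09:10.
11:30-12:50 is disjoint → start new block.
12:00-12:40 overlaps/touches 11:30-12:50 → extend to 11:30-12:50.
12:10-12:20 overlaps/touches 11:30-12:50 → extend to 11:30-12:50.
13:40-14:00 is disjoint → start new block.
14:10-17:10 is disjoint → start new block.
15:00-15:30 overlaps/touches 14:10-17:10 → extend to 14:10-17:10.

08:00-09:10, 11:30-12:50, 13:40-14:00, 14:10-17:10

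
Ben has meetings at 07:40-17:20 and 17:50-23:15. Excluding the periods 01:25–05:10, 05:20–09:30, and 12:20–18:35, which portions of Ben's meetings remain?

07:40-17:20 minus B → 09:30-12:20.
17:50-23:15 minus B → 18:35-23:15.

09:30-12:20, 18:35-23:15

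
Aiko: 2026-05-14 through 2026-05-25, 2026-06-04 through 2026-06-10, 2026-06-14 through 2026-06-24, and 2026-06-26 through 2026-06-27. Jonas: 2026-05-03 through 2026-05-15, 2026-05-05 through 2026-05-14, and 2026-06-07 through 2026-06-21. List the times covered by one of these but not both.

2026-05-03 through 2026-05-13, 2026-05-16 through 2026-05-25, 2026-06-04 through 2026-06-06, 2026-06-11 through 2026-06-13, 2026-06-22 through 2026-06-24, 2026-06-26 through 2026-06-27

B, merged: 2026-05-03 through 2026-05-15, 2026-06-07 through 2026-06-21.
A but not B: 2026-05-16 through 2026-05-25, 2026-06-04 through 2026-06-06, 2026-06-22 through 2026-06-24, 2026-06-26 through 2026-06-27.
B but not A: 2026-05-03 through 2026-05-13, 2026-06-11 through 2026-06-13.
Combining gives A △ B.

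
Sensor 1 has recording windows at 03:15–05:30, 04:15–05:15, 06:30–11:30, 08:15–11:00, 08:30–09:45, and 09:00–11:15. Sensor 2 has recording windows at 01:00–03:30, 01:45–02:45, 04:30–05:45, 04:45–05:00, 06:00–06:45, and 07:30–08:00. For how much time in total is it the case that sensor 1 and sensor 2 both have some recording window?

2 h

Merge the first list: 03:15-05:30, 06:30-11:30.
Merge the second list: 01:00-03:30, 04:30-05:45, 06:00-06:45, 07:30-08:00.
A ∩ B = 03:15-03:30, 04:30-05:30, 06:30-06:45, 07:30-08:00.
Total: 15 min + 1 h + 15 min + 30 min = 2 h.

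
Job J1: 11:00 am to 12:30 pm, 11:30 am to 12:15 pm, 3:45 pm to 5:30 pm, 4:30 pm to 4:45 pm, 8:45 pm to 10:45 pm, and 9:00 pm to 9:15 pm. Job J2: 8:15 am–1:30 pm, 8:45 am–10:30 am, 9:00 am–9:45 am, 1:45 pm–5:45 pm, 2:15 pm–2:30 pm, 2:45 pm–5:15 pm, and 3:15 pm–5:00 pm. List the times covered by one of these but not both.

Merge the first list: 11:00 am–12:30 pm, 3:45 pm–5:30 pm, 8:45 pm–10:45 pm.
Merge the second list: 8:15 am–1:30 pm, 1:45 pm–5:45 pm.
Only in the first: 8:45 pm–10:45 pm.
Only in the second: 8:15 am–11:00 am, 12:30 pm–1:30 pm, 1:45 pm–3:45 pm, 5:30 pm–5:45 pm.
Together these are the periods covered by exactly one.

8:15 am–11:00 am, 12:30 pm–1:30 pm, 1:45 pm–3:45 pm, 5:30 pm–5:45 pm, 8:45 pm–10:45 pm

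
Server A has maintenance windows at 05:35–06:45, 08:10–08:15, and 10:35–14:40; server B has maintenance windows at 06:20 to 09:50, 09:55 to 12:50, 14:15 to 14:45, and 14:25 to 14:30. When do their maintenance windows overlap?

Second set merges to 06:20–09:50, 09:55–12:50, 14:15–14:45.
05:35–06:45 ∩ B → 06:20–06:45.
08:10–08:15 ∩ B → 08:10–08:15.
10:35–14:40 ∩ B → 10:35–12:50, 14:15–14:40.

06:20–06:45, 08:10–08:15, 10:35–12:50, 14:15–14:40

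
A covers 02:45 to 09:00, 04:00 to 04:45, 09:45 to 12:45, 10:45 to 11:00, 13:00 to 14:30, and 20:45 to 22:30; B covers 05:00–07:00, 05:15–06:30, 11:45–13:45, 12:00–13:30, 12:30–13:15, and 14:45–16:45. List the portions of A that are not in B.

02:45–05:00, 07:00–09:00, 09:45–11:45, 13:45–14:30, 20:45–22:30

Merge the first list: 02:45–09:00, 09:45–12:45, 13:00–14:30, 20:45–22:30.
Merge the second list: 05:00–07:00, 11:45–13:45, 14:45–16:45.
02:45–09:00 with B removed leaves 02:45–05:00, 07:00–09:00.
09:45–12:45 with B removed leaves 09:45–11:45.
13:00–14:30 with B removed leaves 13:45–14:30.
20:45–22:30 is untouched.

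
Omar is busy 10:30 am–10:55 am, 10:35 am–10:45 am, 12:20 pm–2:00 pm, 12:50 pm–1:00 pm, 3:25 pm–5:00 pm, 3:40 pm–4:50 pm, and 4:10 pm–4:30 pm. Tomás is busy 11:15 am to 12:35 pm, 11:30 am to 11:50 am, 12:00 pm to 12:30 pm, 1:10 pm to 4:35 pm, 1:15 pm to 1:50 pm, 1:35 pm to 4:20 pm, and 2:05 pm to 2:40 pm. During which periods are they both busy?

12:20 pm-12:35 pm, 1:10 pm-2:00 pm, 3:25 pm-4:35 pm

First set merges to 10:30 am-10:55 am, 12:20 pm-2:00 pm, 3:25 pm-5:00 pm.
Second set merges to 11:15 am-12:35 pm, 1:10 pm-4:35 pm.
10:30 am-10:55 am falls entirely outside B.
12:20 pm-2:00 pm overlaps B on 12:20 pm-12:35 pm, 1:10 pm-2:00 pm.
3:25 pm-5:00 pm overlaps B on 3:25 pm-4:35 pm.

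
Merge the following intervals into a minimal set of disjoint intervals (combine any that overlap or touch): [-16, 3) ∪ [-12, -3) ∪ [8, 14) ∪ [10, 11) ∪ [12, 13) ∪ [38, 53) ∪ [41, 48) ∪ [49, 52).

[-16, 3) ∪ [8, 14) ∪ [38, 53)

[-12, -3) overlaps/touches [-16, 3) → extend to [-16, 3).
[8, 14) is disjoint → start new block.
[10, 11) overlaps/touches [8, 14) → extend to [8, 14).
[12, 13) overlaps/touches [8, 14) → extend to [8, 14).
[38, 53) is disjoint → start new block.
[41, 48) overlaps/touches [38, 53) → extend to [38, 53).
[49, 52) overlaps/touches [38, 53) → extend to [38, 53).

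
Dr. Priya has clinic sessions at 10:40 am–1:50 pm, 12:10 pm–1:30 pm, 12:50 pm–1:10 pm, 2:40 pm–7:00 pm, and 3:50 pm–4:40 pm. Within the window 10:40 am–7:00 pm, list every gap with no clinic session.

Covered (merged): 10:40 am–1:50 pm, 2:40 pm–7:00 pm.
Uncovered inside 10:40 am–7:00 pm: 1:50 pm–2:40 pm.

1:50 pm–2:40 pm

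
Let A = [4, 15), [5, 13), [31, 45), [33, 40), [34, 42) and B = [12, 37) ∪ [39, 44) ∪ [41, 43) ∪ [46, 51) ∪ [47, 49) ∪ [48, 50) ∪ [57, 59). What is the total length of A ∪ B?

48

A, merged: [4, 15), [31, 45).
B, merged: [12, 37), [39, 44), [46, 51), [57, 59).
A ∪ B = [4, 45), [46, 51), [57, 59).
Total: 41 + 5 + 2 = 48.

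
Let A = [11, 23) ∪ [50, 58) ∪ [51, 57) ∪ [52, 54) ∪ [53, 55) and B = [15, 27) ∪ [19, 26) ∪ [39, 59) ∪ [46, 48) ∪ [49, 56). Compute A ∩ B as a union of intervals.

First set merges to [11, 23), [50, 58).
Second set merges to [15, 27), [39, 59).
[11, 23) ∩ B → [15, 23).
[50, 58) ∩ B → [50, 58).

[15, 23) ∪ [50, 58)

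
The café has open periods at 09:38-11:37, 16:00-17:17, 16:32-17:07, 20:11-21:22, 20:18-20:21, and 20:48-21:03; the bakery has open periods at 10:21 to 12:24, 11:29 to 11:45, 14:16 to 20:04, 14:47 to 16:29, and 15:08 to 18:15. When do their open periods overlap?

10:21–11:37, 16:00–17:17

First set merges to 09:38–11:37, 16:00–17:17, 20:11–21:22.
Second set merges to 10:21–12:24, 14:16–20:04.
09:38–11:37 ∩ B → 10:21–11:37.
16:00–17:17 ∩ B → 16:00–17:17.
20:11–21:22 meets no B interval.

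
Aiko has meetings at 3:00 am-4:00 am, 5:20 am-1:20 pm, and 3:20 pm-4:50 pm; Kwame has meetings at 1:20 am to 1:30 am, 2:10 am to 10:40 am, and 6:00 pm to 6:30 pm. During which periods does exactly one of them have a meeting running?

A \ B = 10:40 am–1:20 pm, 3:20 pm–4:50 pm.
B \ A = 1:20 am–1:30 am, 2:10 am–3:00 am, 4:00 am–5:20 am, 6:00 pm–6:30 pm.
Union of the two gives the symmetric difference.

1:20 am–1:30 am, 2:10 am–3:00 am, 4:00 am–5:20 am, 10:40 am–1:20 pm, 3:20 pm–4:50 pm, 6:00 pm–6:30 pm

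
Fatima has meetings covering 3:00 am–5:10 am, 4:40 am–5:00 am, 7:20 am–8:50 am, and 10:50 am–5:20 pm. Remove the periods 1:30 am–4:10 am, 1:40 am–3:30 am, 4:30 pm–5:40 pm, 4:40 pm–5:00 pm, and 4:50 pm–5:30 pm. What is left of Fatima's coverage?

4:10 am-5:10 am, 7:20 am-8:50 am, 10:50 am-4:30 pm

First set merges to 3:00 am-5:10 am, 7:20 am-8:50 am, 10:50 am-5:20 pm.
Second set merges to 1:30 am-4:10 am, 4:30 pm-5:40 pm.
3:00 am-5:10 am with B removed leaves 4:10 am-5:10 am.
7:20 am-8:50 am is untouched.
10:50 am-5:20 pm with B removed leaves 10:50 am-4:30 pm.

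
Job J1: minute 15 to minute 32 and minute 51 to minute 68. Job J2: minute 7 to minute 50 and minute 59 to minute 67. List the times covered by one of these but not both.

minute 7 to minute 15, minute 32 to minute 50, minute 51 to minute 59, minute 67 to minute 68

A \ B = minute 51 to minute 59, minute 67 to minute 68.
B \ A = minute 7 to minute 15, minute 32 to minute 50.
Union of the two gives the symmetric difference.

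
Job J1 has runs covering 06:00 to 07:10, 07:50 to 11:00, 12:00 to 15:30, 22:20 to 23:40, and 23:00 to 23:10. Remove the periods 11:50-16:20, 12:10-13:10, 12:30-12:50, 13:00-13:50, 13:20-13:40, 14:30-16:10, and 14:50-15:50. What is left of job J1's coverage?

06:00–07:10, 07:50–11:00, 22:20–23:40

First set merges to 06:00–07:10, 07:50–11:00, 12:00–15:30, 22:20–23:40.
Second set merges to 11:50–16:20.
06:00–07:10: nothing removed.
07:50–11:00: nothing removed.
12:00–15:30: entirely removed.
22:20–23:40: nothing removed.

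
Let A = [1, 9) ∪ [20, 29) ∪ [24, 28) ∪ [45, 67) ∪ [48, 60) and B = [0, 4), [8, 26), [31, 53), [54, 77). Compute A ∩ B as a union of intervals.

First set merges to [1, 9), [20, 29), [45, 67).
[1, 9) meets the second set on [1, 4), [8, 9).
[20, 29) meets the second set on [20, 26).
[45, 67) meets the second set on [45, 53), [54, 67).

[1, 4) ∪ [8, 9) ∪ [20, 26) ∪ [45, 53) ∪ [54, 67)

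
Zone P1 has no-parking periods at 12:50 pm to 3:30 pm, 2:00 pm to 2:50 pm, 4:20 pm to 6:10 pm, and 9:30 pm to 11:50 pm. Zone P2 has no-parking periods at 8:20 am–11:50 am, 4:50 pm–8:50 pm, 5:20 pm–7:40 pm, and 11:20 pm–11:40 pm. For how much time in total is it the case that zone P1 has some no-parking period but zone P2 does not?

Merge the first list: 12:50 pm-3:30 pm, 4:20 pm-6:10 pm, 9:30 pm-11:50 pm.
Merge the second list: 8:20 am-11:50 am, 4:50 pm-8:50 pm, 11:20 pm-11:40 pm.
A \ B = 12:50 pm-3:30 pm, 4:20 pm-4:50 pm, 9:30 pm-11:20 pm, 11:40 pm-11:50 pm.
Total: 2 h 40 min + 30 min + 1 h 50 min + 10 min = 5 h 10 min.

5 h 10 min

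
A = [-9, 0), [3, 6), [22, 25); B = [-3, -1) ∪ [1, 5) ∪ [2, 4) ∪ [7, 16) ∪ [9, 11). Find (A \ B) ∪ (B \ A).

[-9, -3) ∪ [-1, 0) ∪ [1, 3) ∪ [5, 6) ∪ [7, 16) ∪ [22, 25)

B, merged: [-3, -1), [1, 5), [7, 16).
Only in the first: [-9, -3), [-1, 0), [5, 6), [22, 25).
Only in the second: [1, 3), [7, 16).
Together these are the periods covered by exactly one.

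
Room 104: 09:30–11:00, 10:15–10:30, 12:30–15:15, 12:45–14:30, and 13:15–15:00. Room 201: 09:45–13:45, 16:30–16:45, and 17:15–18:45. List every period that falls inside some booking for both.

A, merged: 09:30-11:00, 12:30-15:15.
09:30-11:00 ∩ B → 09:45-11:00.
12:30-15:15 ∩ B → 12:30-13:45.

09:45-11:00, 12:30-13:45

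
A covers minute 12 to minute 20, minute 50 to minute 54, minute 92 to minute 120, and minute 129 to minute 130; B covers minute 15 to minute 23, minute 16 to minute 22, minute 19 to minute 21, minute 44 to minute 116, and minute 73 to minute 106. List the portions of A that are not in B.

Second set merges to minute 15 to minute 23, minute 44 to minute 116.
minute 12 to minute 20 \ B = minute 12 to minute 15.
minute 50 to minute 54: entirely removed.
minute 92 to minute 120 \ B = minute 116 to minute 120.
minute 129 to minute 130: nothing removed.

minute 12 to minute 15, minute 116 to minute 120, minute 129 to minute 130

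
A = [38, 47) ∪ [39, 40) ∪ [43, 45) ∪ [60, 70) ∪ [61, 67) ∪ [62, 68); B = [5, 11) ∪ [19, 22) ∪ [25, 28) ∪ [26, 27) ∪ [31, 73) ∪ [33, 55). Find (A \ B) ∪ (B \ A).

[5, 11) ∪ [19, 22) ∪ [25, 28) ∪ [31, 38) ∪ [47, 60) ∪ [70, 73)

Merge the first list: [38, 47), [60, 70).
Merge the second list: [5, 11), [19, 22), [25, 28), [31, 73).
A \ B = none.
B \ A = [5, 11), [19, 22), [25, 28), [31, 38), [47, 60), [70, 73).
Union of the two gives the symmetric difference.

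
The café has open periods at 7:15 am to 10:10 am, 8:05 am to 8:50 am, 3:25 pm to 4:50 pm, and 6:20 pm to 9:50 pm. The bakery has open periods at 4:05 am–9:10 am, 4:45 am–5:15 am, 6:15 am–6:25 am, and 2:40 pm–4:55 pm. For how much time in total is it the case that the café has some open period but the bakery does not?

Merge the first list: 7:15 am–10:10 am, 3:25 pm–4:50 pm, 6:20 pm–9:50 pm.
Merge the second list: 4:05 am–9:10 am, 2:40 pm–4:55 pm.
A \ B = 9:10 am–10:10 am, 6:20 pm–9:50 pm.
Total: 1 h + 3 h 30 min = 4 h 30 min.

4 h 30 min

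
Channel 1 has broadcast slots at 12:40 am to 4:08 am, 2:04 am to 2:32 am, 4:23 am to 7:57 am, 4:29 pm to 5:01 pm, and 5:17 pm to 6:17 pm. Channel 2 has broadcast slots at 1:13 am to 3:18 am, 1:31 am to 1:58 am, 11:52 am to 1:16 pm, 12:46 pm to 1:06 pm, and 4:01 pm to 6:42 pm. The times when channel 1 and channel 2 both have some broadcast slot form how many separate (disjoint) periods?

3

A, merged: 12:40 am–4:08 am, 4:23 am–7:57 am, 4:29 pm–5:01 pm, 5:17 pm–6:17 pm.
B, merged: 1:13 am–3:18 am, 11:52 am–1:16 pm, 4:01 pm–6:42 pm.
A ∩ B = 1:13 am–3:18 am, 4:29 pm–5:01 pm, 5:17 pm–6:17 pm.
That is 3 disjoint pieces.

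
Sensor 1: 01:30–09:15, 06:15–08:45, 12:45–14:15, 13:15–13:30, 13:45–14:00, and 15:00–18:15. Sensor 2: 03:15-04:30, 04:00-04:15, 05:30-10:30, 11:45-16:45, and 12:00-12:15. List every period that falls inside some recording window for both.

03:15-04:30, 05:30-09:15, 12:45-14:15, 15:00-16:45

A, merged: 01:30-09:15, 12:45-14:15, 15:00-18:15.
B, merged: 03:15-04:30, 05:30-10:30, 11:45-16:45.
01:30-09:15 ∩ B → 03:15-04:30, 05:30-09:15.
12:45-14:15 ∩ B → 12:45-14:15.
15:00-18:15 ∩ B → 15:00-16:45.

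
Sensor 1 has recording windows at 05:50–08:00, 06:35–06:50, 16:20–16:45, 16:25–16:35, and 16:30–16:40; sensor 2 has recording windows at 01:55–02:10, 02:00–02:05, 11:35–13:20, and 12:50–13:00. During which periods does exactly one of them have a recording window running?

A, merged: 05:50-08:00, 16:20-16:45.
B, merged: 01:55-02:10, 11:35-13:20.
A \ B = 05:50-08:00, 16:20-16:45.
B \ A = 01:55-02:10, 11:35-13:20.
Union of the two gives the symmetric difference.

01:55-02:10, 05:50-08:00, 11:35-13:20, 16:20-16:45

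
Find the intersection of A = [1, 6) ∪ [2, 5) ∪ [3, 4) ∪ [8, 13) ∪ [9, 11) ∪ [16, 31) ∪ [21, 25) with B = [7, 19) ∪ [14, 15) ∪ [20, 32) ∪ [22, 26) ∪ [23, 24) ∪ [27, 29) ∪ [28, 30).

[8, 13) ∪ [16, 19) ∪ [20, 31)

First set merges to [1, 6), [8, 13), [16, 31).
Second set merges to [7, 19), [20, 32).
[1, 6): no overlap with the second set.
[8, 13) meets the second set on [8, 13).
[16, 31) meets the second set on [16, 19), [20, 31).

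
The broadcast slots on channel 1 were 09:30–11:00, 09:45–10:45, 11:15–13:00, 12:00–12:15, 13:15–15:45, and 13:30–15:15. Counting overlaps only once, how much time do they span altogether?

5 h 45 min

Merged: 09:30–11:00, 11:15–13:00, 13:15–15:45.
Lengths: 1 h 30 min + 1 h 45 min + 2 h 30 min = 5 h 45 min.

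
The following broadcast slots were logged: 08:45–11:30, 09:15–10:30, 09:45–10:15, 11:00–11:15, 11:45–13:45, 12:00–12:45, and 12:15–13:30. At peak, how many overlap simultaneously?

3

Walk the sorted start/end points keeping a running depth.
The depth first hits 3 at 09:45.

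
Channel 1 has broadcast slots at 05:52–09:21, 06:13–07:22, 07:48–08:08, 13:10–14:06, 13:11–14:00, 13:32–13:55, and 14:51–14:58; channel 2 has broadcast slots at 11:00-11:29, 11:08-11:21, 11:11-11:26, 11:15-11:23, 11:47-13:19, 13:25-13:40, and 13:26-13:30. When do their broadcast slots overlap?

Merge the first list: 05:52-09:21, 13:10-14:06, 14:51-14:58.
Merge the second list: 11:00-11:29, 11:47-13:19, 13:25-13:40.
05:52-09:21: no overlap with the second set.
13:10-14:06 meets the second set on 13:10-13:19, 13:25-13:40.
14:51-14:58: no overlap with the second set.

13:10-13:19, 13:25-13:40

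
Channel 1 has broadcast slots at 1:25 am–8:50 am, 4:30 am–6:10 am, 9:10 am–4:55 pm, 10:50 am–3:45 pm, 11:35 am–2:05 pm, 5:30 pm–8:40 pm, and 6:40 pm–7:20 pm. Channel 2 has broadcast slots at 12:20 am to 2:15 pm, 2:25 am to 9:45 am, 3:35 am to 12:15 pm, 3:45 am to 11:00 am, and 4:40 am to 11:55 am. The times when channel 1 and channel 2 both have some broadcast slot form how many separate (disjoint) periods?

2

Merge the first list: 1:25 am-8:50 am, 9:10 am-4:55 pm, 5:30 pm-8:40 pm.
Merge the second list: 12:20 am-2:15 pm.
A ∩ B = 1:25 am-8:50 am, 9:10 am-2:15 pm.
That is 2 disjoint pieces.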